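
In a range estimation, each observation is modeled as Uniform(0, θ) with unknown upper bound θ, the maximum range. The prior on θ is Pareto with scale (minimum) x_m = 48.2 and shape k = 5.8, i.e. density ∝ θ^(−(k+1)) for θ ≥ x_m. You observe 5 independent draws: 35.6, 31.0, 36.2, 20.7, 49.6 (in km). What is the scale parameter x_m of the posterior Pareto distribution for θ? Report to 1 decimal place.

A Pareto(scale x_m, shape k) prior on the upper bound θ of Uniform(0, θ) is conjugate: posterior is Pareto(max(x_m, max xᵢ), k + n).
Sample maximum = 49.6; prior scale x_m = 48.2 → posterior scale = max = 49.6.
Posterior shape = 5.8 + 5 = 10.8.
Posterior scale x_m = 49.6.

49.6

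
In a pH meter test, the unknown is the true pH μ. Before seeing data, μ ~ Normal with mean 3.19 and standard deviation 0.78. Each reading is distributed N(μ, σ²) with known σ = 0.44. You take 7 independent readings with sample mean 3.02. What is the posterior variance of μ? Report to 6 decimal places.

0.026455

For Normal data with known variance σ², a Normal(μ₀, σ₀²) prior on μ is conjugate. Posterior precision = 1/σ₀² + n/σ²; posterior mean is the precision-weighted average of μ₀ and x̄.
σ₀² = 0.78² = 0.6084, σ² = 0.44² = 0.1936; σ² + n·σ₀² = 0.1936 + 7·0.6084 = 4.4524.
Posterior precision = 1/σ₀² + n/σ² = 1/0.6084 + 7/0.1936 = (σ² + n·σ₀²)/(σ₀²σ²) = 4.4524/(0.6084·0.1936); posterior variance σₙ² = σ₀²σ²/(σ² + n·σ₀²) = 0.6084·0.1936/4.4524 = 0.026455.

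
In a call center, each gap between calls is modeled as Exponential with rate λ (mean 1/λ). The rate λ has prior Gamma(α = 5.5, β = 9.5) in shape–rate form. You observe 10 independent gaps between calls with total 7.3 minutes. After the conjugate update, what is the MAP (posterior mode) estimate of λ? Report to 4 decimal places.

0.8631

With a Gamma(shape α, rate β) prior on the exponential rate λ, the posterior after n observations with total T = Σxᵢ is Gamma(α+n, β+T).
Posterior: Gamma(5.5+10, 9.5+7.3) = Gamma(15.5, 16.8).
Mode = (α−1)/β = 0.8631.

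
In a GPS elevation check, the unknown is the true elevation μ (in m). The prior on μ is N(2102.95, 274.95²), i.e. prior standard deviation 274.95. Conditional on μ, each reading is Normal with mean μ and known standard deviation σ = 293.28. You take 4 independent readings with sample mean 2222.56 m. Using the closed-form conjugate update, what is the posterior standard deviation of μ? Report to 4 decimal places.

129.3882

For Normal data with known variance σ², a Normal(μ₀, σ₀²) prior on μ is conjugate. Posterior precision = 1/σ₀² + n/σ²; posterior mean is the precision-weighted average of μ₀ and x̄.
σ₀² = 274.95² = 75597.5025, σ² = 293.28² = 86013.1584; σ² + n·σ₀² = 86013.1584 + 4·75597.5025 = 388403.1684.
Posterior precision = 1/σ₀² + n/σ² = 1/75597.5025 + 4/86013.1584 = (σ² + n·σ₀²)/(σ₀²σ²) = 388403.1684/(75597.5025·86013.1584); posterior variance σₙ² = σ₀²σ²/(σ² + n·σ₀²) = 75597.5025·86013.1584/388403.1684 = 16741.315433.
Posterior SD = √σₙ² = √(75597.5025·86013.1584/388403.1684) = 129.3882.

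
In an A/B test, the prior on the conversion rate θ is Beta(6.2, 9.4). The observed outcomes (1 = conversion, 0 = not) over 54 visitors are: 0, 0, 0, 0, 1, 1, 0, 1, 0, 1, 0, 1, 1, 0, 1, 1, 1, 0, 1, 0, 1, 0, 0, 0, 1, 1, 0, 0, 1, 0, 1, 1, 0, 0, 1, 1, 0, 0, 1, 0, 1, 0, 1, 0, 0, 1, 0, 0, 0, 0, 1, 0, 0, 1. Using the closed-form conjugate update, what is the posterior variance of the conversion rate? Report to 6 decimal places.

0.003479

The Beta prior is conjugate to a Binomial/Bernoulli likelihood; the update adds successes to α and failures to β.
Posterior: Beta(α+k, β+n−k) = Beta(6.2+24, 9.4+30) = Beta(30.2, 39.4).
Var = αβ/((α+β)²(α+β+1)) = 30.2·39.4/(69.6²·70.6) = 0.003479.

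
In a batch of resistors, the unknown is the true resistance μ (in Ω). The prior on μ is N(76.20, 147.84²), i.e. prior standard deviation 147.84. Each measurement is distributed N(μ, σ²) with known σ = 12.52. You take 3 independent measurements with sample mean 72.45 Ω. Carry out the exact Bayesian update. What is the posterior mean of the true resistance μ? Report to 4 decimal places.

For Normal data with known variance σ², a Normal(μ₀, σ₀²) prior on μ is conjugate. Posterior precision = 1/σ₀² + n/σ²; posterior mean is the precision-weighted average of μ₀ and x̄.
n·x̄ = 3·72.45 = 217.35.
σ₀² = 147.84² = 21856.6656, σ² = 12.52² = 156.7504; σ² + n·σ₀² = 156.7504 + 3·21856.6656 = 65726.7472.
Posterior mean = (μ₀/σ₀² + n·x̄/σ²)/(1/σ₀² + n/σ²) = (σ²·μ₀ + σ₀²·n·x̄)/(σ² + n·σ₀²) = (156.7504·76.20 + 21856.6656·217.35)/65726.7472 = 4762490.64864/65726.7472 = 72.4589.

72.4589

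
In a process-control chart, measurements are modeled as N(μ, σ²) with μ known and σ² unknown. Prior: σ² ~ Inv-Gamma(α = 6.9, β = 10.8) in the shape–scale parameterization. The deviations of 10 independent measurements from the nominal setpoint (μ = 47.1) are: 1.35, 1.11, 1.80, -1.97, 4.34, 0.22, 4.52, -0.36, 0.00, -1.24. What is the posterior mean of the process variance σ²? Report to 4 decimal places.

3.3375

With known mean μ and an Inverse-Gamma(α, β) prior on σ², the Normal likelihood is conjugate: posterior is Inv-Gamma(α + n/2, β + Σ(xᵢ−μ)²/2).
Σ(xᵢ−μ)² = (1.35)² + (1.11)² + (1.80)² + (-1.97)² + (4.34)² + (0.22)² + (4.52)² + (-0.36)² + (0.00)² + (-1.24)² = 51.1571.
Posterior: Inv-Gamma(6.9 + 10/2, 10.8 + 51.1571/2) = Inv-Gamma(11.90, 36.37855).
E[σ²|data] = β/(α−1) = 36.37855/10.90 = 3.3375.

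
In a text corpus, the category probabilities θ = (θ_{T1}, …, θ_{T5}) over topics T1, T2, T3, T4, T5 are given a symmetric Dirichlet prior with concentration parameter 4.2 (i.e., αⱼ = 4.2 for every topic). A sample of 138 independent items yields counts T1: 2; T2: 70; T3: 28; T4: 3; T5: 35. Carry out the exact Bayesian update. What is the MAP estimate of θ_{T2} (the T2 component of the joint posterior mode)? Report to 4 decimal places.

The Dirichlet prior is conjugate to the Multinomial likelihood: each posterior αⱼ = prior αⱼ + observed count nⱼ.
Posterior concentration: (6.2, 74.2, 32.2, 7.2, 39.2), total = 159.0.
Joint mode component: (α_{T2}−1)/(Σα−K) = 73.2/154.0 = 0.4753.

0.4753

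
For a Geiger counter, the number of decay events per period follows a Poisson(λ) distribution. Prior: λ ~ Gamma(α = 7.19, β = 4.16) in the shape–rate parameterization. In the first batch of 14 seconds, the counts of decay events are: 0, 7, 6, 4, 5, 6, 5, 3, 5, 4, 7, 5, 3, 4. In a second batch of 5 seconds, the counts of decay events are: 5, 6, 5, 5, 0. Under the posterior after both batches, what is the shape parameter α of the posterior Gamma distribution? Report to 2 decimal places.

With a Gamma(shape α, rate β) prior, the Poisson likelihood is conjugate: the posterior is Gamma(α + ΣXᵢ, β + n).
Batch 1: sum of counts S = 64 over n = 14 seconds.
After batch 1: Gamma(α+S, β+n) = Gamma(7.19+64, 4.16+14) = Gamma(71.19, 18.16).
Batch 2: sum of counts S = 21 over n = 5 seconds.
After batch 2: Gamma(α+S, β+n) = Gamma(71.19+21, 18.16+5) = Gamma(92.19, 23.16).
Posterior α = 92.19.

92.19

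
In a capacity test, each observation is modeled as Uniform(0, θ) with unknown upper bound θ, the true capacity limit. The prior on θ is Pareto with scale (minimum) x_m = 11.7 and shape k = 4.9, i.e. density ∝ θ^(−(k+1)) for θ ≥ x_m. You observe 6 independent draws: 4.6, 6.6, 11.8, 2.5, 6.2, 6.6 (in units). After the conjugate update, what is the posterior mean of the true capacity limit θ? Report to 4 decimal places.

A Pareto(scale x_m, shape k) prior on the upper bound θ of Uniform(0, θ) is conjugate: posterior is Pareto(max(x_m, max xᵢ), k + n).
Sample maximum = 11.8; prior scale x_m = 11.7 → posterior scale = max = 11.8.
Posterior shape = 4.9 + 6 = 10.9.
E[θ|data] = k·x_m/(k−1) = 10.9·11.8/9.9 = 12.9919.

12.9919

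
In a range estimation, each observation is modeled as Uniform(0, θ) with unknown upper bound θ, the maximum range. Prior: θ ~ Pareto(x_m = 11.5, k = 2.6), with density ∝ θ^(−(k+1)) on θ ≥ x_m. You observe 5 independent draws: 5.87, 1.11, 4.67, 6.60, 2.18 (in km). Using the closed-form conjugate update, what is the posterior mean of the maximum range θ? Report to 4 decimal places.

13.2424

A Pareto(scale x_m, shape k) prior on the upper bound θ of Uniform(0, θ) is conjugate: posterior is Pareto(max(x_m, max xᵢ), k + n).
Sample maximum = 6.60; prior scale x_m = 11.5 → posterior scale = max = 11.50.
Posterior shape = 2.6 + 5 = 7.6.
E[θ|data] = k·x_m/(k−1) = 7.6·11.50/6.6 = 13.2424.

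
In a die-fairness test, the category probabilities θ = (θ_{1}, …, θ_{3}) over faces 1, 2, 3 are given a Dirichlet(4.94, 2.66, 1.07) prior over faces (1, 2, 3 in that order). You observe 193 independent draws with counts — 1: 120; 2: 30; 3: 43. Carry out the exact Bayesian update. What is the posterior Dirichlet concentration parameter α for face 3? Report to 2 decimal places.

44.07

The Dirichlet prior is conjugate to the Multinomial likelihood: each posterior αⱼ = prior αⱼ + observed count nⱼ.
Posterior concentration: (124.94, 32.66, 44.07), total = 201.67.
α_{3} = 1.07 + 43 = 44.07.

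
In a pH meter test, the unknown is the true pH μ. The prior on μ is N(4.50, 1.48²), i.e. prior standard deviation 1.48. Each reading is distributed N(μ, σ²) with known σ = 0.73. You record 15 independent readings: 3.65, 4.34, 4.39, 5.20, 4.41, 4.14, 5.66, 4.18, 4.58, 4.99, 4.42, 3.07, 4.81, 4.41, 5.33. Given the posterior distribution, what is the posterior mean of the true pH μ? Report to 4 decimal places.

For Normal data with known variance σ², a Normal(μ₀, σ₀²) prior on μ is conjugate. Posterior precision = 1/σ₀² + n/σ²; posterior mean is the precision-weighted average of μ₀ and x̄.
Σxᵢ = 3.65 + 4.34 + 4.39 + 5.20 + 4.41 + 4.14 + 5.66 + 4.18 + 4.58 + 4.99 + 4.42 + 3.07 + 4.81 + 4.41 + 5.33 = 67.58, so n·x̄ = 67.58.
σ₀² = 1.48² = 2.1904, σ² = 0.73² = 0.5329; σ² + n·σ₀² = 0.5329 + 15·2.1904 = 33.3889.
Posterior mean = (μ₀/σ₀² + n·x̄/σ²)/(1/σ₀² + n/σ²) = (σ²·μ₀ + σ₀²·n·x̄)/(σ² + n·σ₀²) = (0.5329·4.50 + 2.1904·67.58)/33.3889 = 150.425282/33.3889 = 4.5052.

4.5052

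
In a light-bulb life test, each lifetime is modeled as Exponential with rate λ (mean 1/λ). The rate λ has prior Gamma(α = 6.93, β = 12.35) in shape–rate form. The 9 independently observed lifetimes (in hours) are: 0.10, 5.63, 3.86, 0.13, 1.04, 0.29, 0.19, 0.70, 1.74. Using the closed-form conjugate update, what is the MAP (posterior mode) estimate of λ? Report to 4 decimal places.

0.5736

With a Gamma(shape α, rate β) prior on the exponential rate λ, the posterior after n observations with total T = Σxᵢ is Gamma(α+n, β+T).
Sum of observations T = 13.68 hours; n = 9.
Posterior: Gamma(6.93+9, 12.35+13.68) = Gamma(15.93, 26.03).
Mode = (α−1)/β = 0.5736.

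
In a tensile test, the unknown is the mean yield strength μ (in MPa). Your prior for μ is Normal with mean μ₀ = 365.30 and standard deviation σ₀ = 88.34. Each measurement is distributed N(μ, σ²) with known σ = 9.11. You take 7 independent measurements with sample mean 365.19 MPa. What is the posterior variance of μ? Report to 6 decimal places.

11.838030

For Normal data with known variance σ², a Normal(μ₀, σ₀²) prior on μ is conjugate. Posterior precision = 1/σ₀² + n/σ²; posterior mean is the precision-weighted average of μ₀ and x̄.
σ₀² = 88.34² = 7803.9556, σ² = 9.11² = 82.9921; σ² + n·σ₀² = 82.9921 + 7·7803.9556 = 54710.6813.
Posterior precision = 1/σ₀² + n/σ² = 1/7803.9556 + 7/82.9921 = (σ² + n·σ₀²)/(σ₀²σ²) = 54710.6813/(7803.9556·82.9921); posterior variance σₙ² = σ₀²σ²/(σ² + n·σ₀²) = 7803.9556·82.9921/54710.6813 = 11.838030.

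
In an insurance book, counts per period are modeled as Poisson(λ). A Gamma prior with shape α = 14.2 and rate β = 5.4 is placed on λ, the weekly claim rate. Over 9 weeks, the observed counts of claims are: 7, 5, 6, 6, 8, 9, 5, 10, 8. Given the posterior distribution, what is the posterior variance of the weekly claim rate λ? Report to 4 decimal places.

0.3771

With a Gamma(shape α, rate β) prior, the Poisson likelihood is conjugate: the posterior is Gamma(α + ΣXᵢ, β + n).
Sum of counts S = 64 over n = 9 weeks.
Posterior: Gamma(α+S, β+n) = Gamma(14.2+64, 5.4+9) = Gamma(78.2, 14.4).
Var = α/β² = 78.2/14.4² = 0.3771.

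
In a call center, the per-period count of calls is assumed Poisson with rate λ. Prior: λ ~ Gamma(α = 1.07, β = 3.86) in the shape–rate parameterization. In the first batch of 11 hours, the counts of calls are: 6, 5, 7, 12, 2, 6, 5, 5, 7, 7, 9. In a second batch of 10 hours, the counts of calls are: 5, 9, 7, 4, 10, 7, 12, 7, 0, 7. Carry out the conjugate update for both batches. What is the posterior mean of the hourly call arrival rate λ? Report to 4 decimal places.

5.6344

With a Gamma(shape α, rate β) prior, the Poisson likelihood is conjugate: the posterior is Gamma(α + ΣXᵢ, β + n).
Batch 1: sum of counts S = 71 over n = 11 hours.
After batch 1: Gamma(α+S, β+n) = Gamma(1.07+71, 3.86+11) = Gamma(72.07, 14.86).
Batch 2: sum of counts S = 68 over n = 10 hours.
After batch 2: Gamma(α+S, β+n) = Gamma(72.07+68, 14.86+10) = Gamma(140.07, 24.86).
Posterior mean = α/β = 140.07/24.86 = 5.6344.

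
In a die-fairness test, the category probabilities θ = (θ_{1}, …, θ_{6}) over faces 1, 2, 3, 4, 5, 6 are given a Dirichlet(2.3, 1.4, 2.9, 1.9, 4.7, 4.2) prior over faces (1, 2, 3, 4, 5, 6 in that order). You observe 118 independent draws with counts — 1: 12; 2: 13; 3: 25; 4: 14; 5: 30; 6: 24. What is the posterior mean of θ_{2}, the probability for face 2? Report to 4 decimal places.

The Dirichlet prior is conjugate to the Multinomial likelihood: each posterior αⱼ = prior αⱼ + observed count nⱼ.
Posterior concentration: (14.3, 14.4, 27.9, 15.9, 34.7, 28.2), total = 135.4.
E[θ_{2}|data] = α_{2}/Σα = 14.4/135.4 = 0.1064.

0.1064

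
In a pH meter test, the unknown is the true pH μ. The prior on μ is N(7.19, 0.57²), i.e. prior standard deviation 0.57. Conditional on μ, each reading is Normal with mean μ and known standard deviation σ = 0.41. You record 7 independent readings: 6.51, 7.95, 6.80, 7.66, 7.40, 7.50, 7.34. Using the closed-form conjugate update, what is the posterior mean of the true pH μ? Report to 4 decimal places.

7.3004

For Normal data with known variance σ², a Normal(μ₀, σ₀²) prior on μ is conjugate. Posterior precision = 1/σ₀² + n/σ²; posterior mean is the precision-weighted average of μ₀ and x̄.
Σxᵢ = 6.51 + 7.95 + 6.80 + 7.66 + 7.40 + 7.50 + 7.34 = 51.16, so n·x̄ = 51.16.
σ₀² = 0.57² = 0.3249, σ² = 0.41² = 0.1681; σ² + n·σ₀² = 0.1681 + 7·0.3249 = 2.4424.
Posterior mean = (μ₀/σ₀² + n·x̄/σ²)/(1/σ₀² + n/σ²) = (σ²·μ₀ + σ₀²·n·x̄)/(σ² + n·σ₀²) = (0.1681·7.19 + 0.3249·51.16)/2.4424 = 17.830523/2.4424 = 7.3004.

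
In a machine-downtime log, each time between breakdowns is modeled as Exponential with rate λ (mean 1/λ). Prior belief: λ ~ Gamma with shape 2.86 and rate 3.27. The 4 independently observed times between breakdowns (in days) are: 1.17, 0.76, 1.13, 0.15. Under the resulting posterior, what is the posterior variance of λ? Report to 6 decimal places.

0.163371

With a Gamma(shape α, rate β) prior on the exponential rate λ, the posterior after n observations with total T = Σxᵢ is Gamma(α+n, β+T).
Sum of observations T = 3.21 days; n = 4.
Posterior: Gamma(2.86+4, 3.27+3.21) = Gamma(6.86, 6.48).
Var = α/β² = 0.163371.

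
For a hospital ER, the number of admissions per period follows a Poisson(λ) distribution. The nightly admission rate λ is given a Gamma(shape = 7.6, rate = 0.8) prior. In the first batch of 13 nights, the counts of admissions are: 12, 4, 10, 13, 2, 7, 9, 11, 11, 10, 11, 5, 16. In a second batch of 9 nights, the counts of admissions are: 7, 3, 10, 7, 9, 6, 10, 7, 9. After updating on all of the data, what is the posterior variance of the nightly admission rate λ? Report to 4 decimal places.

With a Gamma(shape α, rate β) prior, the Poisson likelihood is conjugate: the posterior is Gamma(α + ΣXᵢ, β + n).
Batch 1: sum of counts S = 121 over n = 13 nights.
After batch 1: Gamma(α+S, β+n) = Gamma(7.6+121, 0.8+13) = Gamma(128.6, 13.8).
Batch 2: sum of counts S = 68 over n = 9 nights.
After batch 2: Gamma(α+S, β+n) = Gamma(128.6+68, 13.8+9) = Gamma(196.6, 22.8).
Var = α/β² = 196.6/22.8² = 0.3782.

0.3782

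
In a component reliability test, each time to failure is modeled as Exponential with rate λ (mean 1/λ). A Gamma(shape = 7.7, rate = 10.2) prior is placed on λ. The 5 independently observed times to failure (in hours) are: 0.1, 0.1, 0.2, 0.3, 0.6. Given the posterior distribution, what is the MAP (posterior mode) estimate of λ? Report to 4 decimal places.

1.0174

With a Gamma(shape α, rate β) prior on the exponential rate λ, the posterior after n observations with total T = Σxᵢ is Gamma(α+n, β+T).
Sum of observations T = 1.3 hours; n = 5.
Posterior: Gamma(7.7+5, 10.2+1.3) = Gamma(12.7, 11.5).
Mode = (α−1)/β = 1.0174.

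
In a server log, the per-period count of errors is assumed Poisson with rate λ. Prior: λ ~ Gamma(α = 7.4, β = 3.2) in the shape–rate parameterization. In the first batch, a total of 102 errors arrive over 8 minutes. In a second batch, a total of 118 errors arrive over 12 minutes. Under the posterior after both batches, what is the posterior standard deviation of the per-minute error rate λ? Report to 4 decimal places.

With a Gamma(shape α, rate β) prior, the Poisson likelihood is conjugate: the posterior is Gamma(α + ΣXᵢ, β + n).
After batch 1: Gamma(α+S, β+n) = Gamma(7.4+102, 3.2+8) = Gamma(109.4, 11.2).
After batch 2: Gamma(α+S, β+n) = Gamma(109.4+118, 11.2+12) = Gamma(227.4, 23.2).
SD = √α/β = √227.4/23.2 = 0.6500.

0.6500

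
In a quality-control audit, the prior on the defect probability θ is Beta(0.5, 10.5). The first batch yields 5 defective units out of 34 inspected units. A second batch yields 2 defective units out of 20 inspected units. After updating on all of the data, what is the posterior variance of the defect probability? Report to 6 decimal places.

The Beta prior is conjugate to a Binomial/Bernoulli likelihood; the update adds successes to α and failures to β.
After batch 1: Beta(0.5+5, 10.5+29) = Beta(5.5, 39.5).
After batch 2: Beta(5.5+2, 39.5+18) = Beta(7.5, 57.5).
Var = αβ/((α+β)²(α+β+1)) = 7.5·57.5/(65.0²·66.0) = 0.001547.

0.001547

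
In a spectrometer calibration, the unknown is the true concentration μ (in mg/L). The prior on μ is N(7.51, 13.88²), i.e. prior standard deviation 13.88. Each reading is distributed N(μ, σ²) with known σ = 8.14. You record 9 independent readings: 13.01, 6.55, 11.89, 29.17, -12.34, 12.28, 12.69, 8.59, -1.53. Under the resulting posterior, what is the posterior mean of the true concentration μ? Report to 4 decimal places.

For Normal data with known variance σ², a Normal(μ₀, σ₀²) prior on μ is conjugate. Posterior precision = 1/σ₀² + n/σ²; posterior mean is the precision-weighted average of μ₀ and x̄.
Σxᵢ = 13.01 + 6.55 + 11.89 + 29.17 + (-12.34) + 12.28 + 12.69 + 8.59 + (-1.53) = 80.31, so n·x̄ = 80.31.
σ₀² = 13.88² = 192.6544, σ² = 8.14² = 66.2596; σ² + n·σ₀² = 66.2596 + 9·192.6544 = 1800.1492.
Posterior mean = (μ₀/σ₀² + n·x̄/σ²)/(1/σ₀² + n/σ²) = (σ²·μ₀ + σ₀²·n·x̄)/(σ² + n·σ₀²) = (66.2596·7.51 + 192.6544·80.31)/1800.1492 = 15969.68446/1800.1492 = 8.8713.

8.8713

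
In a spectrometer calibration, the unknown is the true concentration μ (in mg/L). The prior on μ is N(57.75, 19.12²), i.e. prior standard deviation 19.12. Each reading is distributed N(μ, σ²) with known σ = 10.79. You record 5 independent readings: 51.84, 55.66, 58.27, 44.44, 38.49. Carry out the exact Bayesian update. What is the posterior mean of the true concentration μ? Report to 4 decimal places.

For Normal data with known variance σ², a Normal(μ₀, σ₀²) prior on μ is conjugate. Posterior precision = 1/σ₀² + n/σ²; posterior mean is the precision-weighted average of μ₀ and x̄.
Σxᵢ = 51.84 + 55.66 + 58.27 + 44.44 + 38.49 = 248.7, so n·x̄ = 248.7.
σ₀² = 19.12² = 365.5744, σ² = 10.79² = 116.4241; σ² + n·σ₀² = 116.4241 + 5·365.5744 = 1944.2961.
Posterior mean = (μ₀/σ₀² + n·x̄/σ²)/(1/σ₀² + n/σ²) = (σ²·μ₀ + σ₀²·n·x̄)/(σ² + n·σ₀²) = (116.4241·57.75 + 365.5744·248.7)/1944.2961 = 97641.845055/1944.2961 = 50.2196.

50.2196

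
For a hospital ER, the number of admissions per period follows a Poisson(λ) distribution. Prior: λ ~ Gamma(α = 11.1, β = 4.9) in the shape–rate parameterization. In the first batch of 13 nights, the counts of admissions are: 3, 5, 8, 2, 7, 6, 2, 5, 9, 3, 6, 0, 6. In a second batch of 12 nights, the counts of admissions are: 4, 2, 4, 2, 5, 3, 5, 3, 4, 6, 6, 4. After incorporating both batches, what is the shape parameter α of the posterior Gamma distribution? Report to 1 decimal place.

121.1

With a Gamma(shape α, rate β) prior, the Poisson likelihood is conjugate: the posterior is Gamma(α + ΣXᵢ, β + n).
Batch 1: sum of counts S = 62 over n = 13 nights.
After batch 1: Gamma(α+S, β+n) = Gamma(11.1+62, 4.9+13) = Gamma(73.1, 17.9).
Batch 2: sum of counts S = 48 over n = 12 nights.
After batch 2: Gamma(α+S, β+n) = Gamma(73.1+48, 17.9+12) = Gamma(121.1, 29.9).
Posterior α = 121.1.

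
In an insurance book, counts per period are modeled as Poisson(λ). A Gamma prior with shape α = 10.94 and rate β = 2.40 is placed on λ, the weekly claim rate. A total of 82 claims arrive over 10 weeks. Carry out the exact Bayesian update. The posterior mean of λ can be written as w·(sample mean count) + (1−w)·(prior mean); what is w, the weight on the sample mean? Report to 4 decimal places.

0.8065

With a Gamma(shape α, rate β) prior, the Poisson likelihood is conjugate: the posterior is Gamma(α + ΣXᵢ, β + n).
Posterior mean = (α₀+S)/(β₀+n) = [n/(β₀+n)]·(S/n) + [β₀/(β₀+n)]·(α₀/β₀), so only n and β₀ enter the weight.
Weight on data w = n/(β₀+n) = 10/(2.40+10) = 10/12.40 = 0.8065.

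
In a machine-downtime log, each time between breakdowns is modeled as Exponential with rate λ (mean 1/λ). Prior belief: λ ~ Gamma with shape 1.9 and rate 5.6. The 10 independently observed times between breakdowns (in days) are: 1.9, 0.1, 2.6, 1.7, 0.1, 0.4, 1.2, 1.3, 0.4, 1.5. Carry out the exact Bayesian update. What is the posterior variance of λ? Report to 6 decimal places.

0.042163

With a Gamma(shape α, rate β) prior on the exponential rate λ, the posterior after n observations with total T = Σxᵢ is Gamma(α+n, β+T).
Sum of observations T = 11.2 days; n = 10.
Posterior: Gamma(1.9+10, 5.6+11.2) = Gamma(11.9, 16.8).
Var = α/β² = 0.042163.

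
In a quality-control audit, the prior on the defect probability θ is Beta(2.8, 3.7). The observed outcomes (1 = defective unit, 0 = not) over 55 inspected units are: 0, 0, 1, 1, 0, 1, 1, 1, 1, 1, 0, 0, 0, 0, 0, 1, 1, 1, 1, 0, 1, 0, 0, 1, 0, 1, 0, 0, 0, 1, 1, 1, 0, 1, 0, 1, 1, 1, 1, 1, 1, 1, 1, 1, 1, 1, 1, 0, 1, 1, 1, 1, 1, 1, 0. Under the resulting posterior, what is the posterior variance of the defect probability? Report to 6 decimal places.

0.003726

The Beta prior is conjugate to a Binomial/Bernoulli likelihood; the update adds successes to α and failures to β.
Posterior: Beta(α+k, β+n−k) = Beta(2.8+36, 3.7+19) = Beta(38.8, 22.7).
Var = αβ/((α+β)²(α+β+1)) = 38.8·22.7/(61.5²·62.5) = 0.003726.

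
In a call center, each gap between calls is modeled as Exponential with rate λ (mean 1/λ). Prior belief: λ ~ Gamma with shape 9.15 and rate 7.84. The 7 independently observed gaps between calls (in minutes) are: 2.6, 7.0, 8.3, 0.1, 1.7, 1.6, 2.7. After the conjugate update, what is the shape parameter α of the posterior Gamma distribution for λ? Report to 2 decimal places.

16.15

With a Gamma(shape α, rate β) prior on the exponential rate λ, the posterior after n observations with total T = Σxᵢ is Gamma(α+n, β+T).
Sum of observations T = 24.0 minutes; n = 7.
Posterior: Gamma(9.15+7, 7.84+24.0) = Gamma(16.15, 31.84).
Posterior α = 16.15.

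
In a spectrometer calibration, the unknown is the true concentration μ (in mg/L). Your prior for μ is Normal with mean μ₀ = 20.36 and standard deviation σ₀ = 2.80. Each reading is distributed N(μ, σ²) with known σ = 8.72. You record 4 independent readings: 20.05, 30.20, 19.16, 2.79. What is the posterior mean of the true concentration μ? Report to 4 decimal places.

For Normal data with known variance σ², a Normal(μ₀, σ₀²) prior on μ is conjugate. Posterior precision = 1/σ₀² + n/σ²; posterior mean is the precision-weighted average of μ₀ and x̄.
Σxᵢ = 20.05 + 30.20 + 19.16 + 2.79 = 72.2, so n·x̄ = 72.2.
σ₀² = 2.80² = 7.84, σ² = 8.72² = 76.0384; σ² + n·σ₀² = 76.0384 + 4·7.84 = 107.3984.
Posterior mean = (μ₀/σ₀² + n·x̄/σ²)/(1/σ₀² + n/σ²) = (σ²·μ₀ + σ₀²·n·x̄)/(σ² + n·σ₀²) = (76.0384·20.36 + 7.84·72.2)/107.3984 = 2114.189824/107.3984 = 19.6855.

19.6855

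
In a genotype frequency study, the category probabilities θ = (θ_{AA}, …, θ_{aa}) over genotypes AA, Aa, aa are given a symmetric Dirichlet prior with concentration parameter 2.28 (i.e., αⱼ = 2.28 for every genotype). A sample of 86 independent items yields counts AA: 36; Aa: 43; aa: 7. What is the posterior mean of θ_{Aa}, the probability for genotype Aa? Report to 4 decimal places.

The Dirichlet prior is conjugate to the Multinomial likelihood: each posterior αⱼ = prior αⱼ + observed count nⱼ.
Posterior concentration: (38.28, 45.28, 9.28), total = 92.84.
E[θ_{Aa}|data] = α_{Aa}/Σα = 45.28/92.84 = 0.4877.

0.4877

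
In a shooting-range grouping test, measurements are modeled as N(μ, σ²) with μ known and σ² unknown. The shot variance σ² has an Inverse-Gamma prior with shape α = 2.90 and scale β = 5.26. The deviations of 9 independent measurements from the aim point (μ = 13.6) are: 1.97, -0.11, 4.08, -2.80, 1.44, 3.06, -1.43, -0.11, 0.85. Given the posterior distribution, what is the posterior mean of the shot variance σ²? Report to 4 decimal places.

With known mean μ and an Inverse-Gamma(α, β) prior on σ², the Normal likelihood is conjugate: posterior is Inv-Gamma(α + n/2, β + Σ(xᵢ−μ)²/2).
Σ(xᵢ−μ)² = (1.97)² + (-0.11)² + (4.08)² + (-2.80)² + (1.44)² + (3.06)² + (-1.43)² + (-0.11)² + (0.85)² = 42.5961.
Posterior: Inv-Gamma(2.90 + 9/2, 5.26 + 42.5961/2) = Inv-Gamma(7.40, 26.55805).
E[σ²|data] = β/(α−1) = 26.55805/6.40 = 4.1497.

4.1497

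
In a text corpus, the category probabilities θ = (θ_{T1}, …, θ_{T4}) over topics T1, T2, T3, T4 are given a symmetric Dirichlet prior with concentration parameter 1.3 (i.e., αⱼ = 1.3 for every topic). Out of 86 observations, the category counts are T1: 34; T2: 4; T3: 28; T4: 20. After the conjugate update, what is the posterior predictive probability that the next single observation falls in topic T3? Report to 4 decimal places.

0.3213

The Dirichlet prior is conjugate to the Multinomial likelihood: each posterior αⱼ = prior αⱼ + observed count nⱼ.
Posterior concentration: (35.3, 5.3, 29.3, 21.3), total = 91.2.
P(next = T3 | data) = α_{T3}/Σα = 0.3213.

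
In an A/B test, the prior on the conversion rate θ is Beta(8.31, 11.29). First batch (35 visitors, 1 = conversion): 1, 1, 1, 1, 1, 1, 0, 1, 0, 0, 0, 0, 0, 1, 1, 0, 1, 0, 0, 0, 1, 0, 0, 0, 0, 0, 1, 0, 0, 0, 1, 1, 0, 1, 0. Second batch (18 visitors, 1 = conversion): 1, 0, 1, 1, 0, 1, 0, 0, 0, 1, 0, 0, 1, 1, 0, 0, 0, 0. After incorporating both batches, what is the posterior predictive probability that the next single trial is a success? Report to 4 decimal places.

0.4175

The Beta prior is conjugate to a Binomial/Bernoulli likelihood; the update adds successes to α and failures to β.
After batch 1: Beta(8.31+15, 11.29+20) = Beta(23.31, 31.29).
After batch 2: Beta(23.31+7, 31.29+11) = Beta(30.31, 42.29).
For a single future Bernoulli trial, P(success | data) = α/(α+β) = 0.4175.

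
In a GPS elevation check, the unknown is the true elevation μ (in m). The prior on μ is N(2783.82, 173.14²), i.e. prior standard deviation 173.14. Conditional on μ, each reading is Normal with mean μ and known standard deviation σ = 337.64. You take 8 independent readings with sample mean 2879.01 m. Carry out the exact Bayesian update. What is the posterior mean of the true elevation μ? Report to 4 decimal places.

2848.3398

For Normal data with known variance σ², a Normal(μ₀, σ₀²) prior on μ is conjugate. Posterior precision = 1/σ₀² + n/σ²; posterior mean is the precision-weighted average of μ₀ and x̄.
n·x̄ = 8·2879.01 = 23032.08.
σ₀² = 173.14² = 29977.4596, σ² = 337.64² = 114000.7696; σ² + n·σ₀² = 114000.7696 + 8·29977.4596 = 353820.4464.
Posterior mean = (μ₀/σ₀² + n·x̄/σ²)/(1/σ₀² + n/σ²) = (σ²·μ₀ + σ₀²·n·x̄)/(σ² + n·σ₀²) = (114000.7696·2783.82 + 29977.4596·23032.08)/353820.4464 = 1007800870.13184/353820.4464 = 2848.3398.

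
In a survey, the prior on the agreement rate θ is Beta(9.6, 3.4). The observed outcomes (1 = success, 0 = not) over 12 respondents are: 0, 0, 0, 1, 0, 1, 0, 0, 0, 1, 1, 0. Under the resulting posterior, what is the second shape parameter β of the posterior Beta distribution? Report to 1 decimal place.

11.4

The Beta prior is conjugate to a Binomial/Bernoulli likelihood; the update adds successes to α and failures to β.
Posterior: Beta(α+k, β+n−k) = Beta(9.6+4, 3.4+8) = Beta(13.6, 11.4).
Posterior β = 11.4.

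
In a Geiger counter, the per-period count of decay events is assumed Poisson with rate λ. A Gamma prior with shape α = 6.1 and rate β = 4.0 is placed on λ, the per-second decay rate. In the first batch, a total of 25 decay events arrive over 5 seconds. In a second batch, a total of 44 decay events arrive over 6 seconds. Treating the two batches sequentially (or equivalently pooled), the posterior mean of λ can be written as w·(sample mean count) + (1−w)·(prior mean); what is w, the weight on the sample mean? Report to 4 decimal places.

With a Gamma(shape α, rate β) prior, the Poisson likelihood is conjugate: the posterior is Gamma(α + ΣXᵢ, β + n).
Total number of seconds: n = 5 + 6 = 11.
Posterior mean = (α₀+S)/(β₀+n) = [n/(β₀+n)]·(S/n) + [β₀/(β₀+n)]·(α₀/β₀), so only n and β₀ enter the weight.
Weight on data w = n/(β₀+n) = 11/(4.0+11) = 11/15.0 = 0.7333.

0.7333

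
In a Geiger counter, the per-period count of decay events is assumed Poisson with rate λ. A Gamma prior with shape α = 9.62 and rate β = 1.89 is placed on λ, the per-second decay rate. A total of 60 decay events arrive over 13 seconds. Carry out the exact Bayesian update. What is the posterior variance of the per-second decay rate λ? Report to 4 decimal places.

With a Gamma(shape α, rate β) prior, the Poisson likelihood is conjugate: the posterior is Gamma(α + ΣXᵢ, β + n).
Posterior: Gamma(α+S, β+n) = Gamma(9.62+60, 1.89+13) = Gamma(69.62, 14.89).
Var = α/β² = 69.62/14.89² = 0.3140.

0.3140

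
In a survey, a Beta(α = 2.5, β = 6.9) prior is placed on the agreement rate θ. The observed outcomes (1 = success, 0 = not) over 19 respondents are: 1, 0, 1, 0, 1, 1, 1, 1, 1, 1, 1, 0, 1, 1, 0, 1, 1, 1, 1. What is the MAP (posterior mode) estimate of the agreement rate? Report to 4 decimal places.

0.6250

The Beta prior is conjugate to a Binomial/Bernoulli likelihood; the update adds successes to α and failures to β.
Posterior: Beta(α+k, β+n−k) = Beta(2.5+15, 6.9+4) = Beta(17.5, 10.9).
Mode of Beta(a,b) for a,b>1 is (a−1)/(a+b−2) = 16.5/26.4 = 0.6250.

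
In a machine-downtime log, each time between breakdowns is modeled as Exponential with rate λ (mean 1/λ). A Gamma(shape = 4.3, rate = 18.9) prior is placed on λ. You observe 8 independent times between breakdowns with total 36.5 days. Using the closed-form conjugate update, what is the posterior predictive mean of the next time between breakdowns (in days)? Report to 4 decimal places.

With a Gamma(shape α, rate β) prior on the exponential rate λ, the posterior after n observations with total T = Σxᵢ is Gamma(α+n, β+T).
Posterior: Gamma(4.3+8, 18.9+36.5) = Gamma(12.3, 55.4).
The predictive distribution for the next observation is Lomax; its mean is β/(α−1) = 55.4/11.3 = 4.9027.

4.9027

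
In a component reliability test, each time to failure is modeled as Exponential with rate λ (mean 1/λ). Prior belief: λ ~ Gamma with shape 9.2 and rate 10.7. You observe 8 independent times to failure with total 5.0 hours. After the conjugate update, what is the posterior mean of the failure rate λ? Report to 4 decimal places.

With a Gamma(shape α, rate β) prior on the exponential rate λ, the posterior after n observations with total T = Σxᵢ is Gamma(α+n, β+T).
Posterior: Gamma(9.2+8, 10.7+5.0) = Gamma(17.2, 15.7).
Posterior mean of λ = α/β = 17.2/15.7 = 1.0955.

1.0955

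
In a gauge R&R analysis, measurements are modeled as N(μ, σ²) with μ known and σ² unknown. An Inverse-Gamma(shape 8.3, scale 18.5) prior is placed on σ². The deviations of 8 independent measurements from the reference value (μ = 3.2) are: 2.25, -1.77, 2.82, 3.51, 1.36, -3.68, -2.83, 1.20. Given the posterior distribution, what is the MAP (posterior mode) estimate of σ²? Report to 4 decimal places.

With known mean μ and an Inverse-Gamma(α, β) prior on σ², the Normal likelihood is conjugate: posterior is Inv-Gamma(α + n/2, β + Σ(xᵢ−μ)²/2).
Σ(xᵢ−μ)² = (2.25)² + (-1.77)² + (2.82)² + (3.51)² + (1.36)² + (-3.68)² + (-2.83)² + (1.20)² = 53.3088.
Posterior: Inv-Gamma(8.3 + 8/2, 18.5 + 53.3088/2) = Inv-Gamma(12.30, 45.15440).
Mode = β/(α+1) = 45.15440/13.30 = 3.3951.

3.3951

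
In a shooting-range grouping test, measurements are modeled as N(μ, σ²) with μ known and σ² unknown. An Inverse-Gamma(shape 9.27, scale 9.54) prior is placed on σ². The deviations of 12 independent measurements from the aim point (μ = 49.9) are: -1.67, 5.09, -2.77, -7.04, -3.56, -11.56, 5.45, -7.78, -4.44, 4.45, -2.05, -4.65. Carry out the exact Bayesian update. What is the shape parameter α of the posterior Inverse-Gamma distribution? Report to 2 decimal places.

With known mean μ and an Inverse-Gamma(α, β) prior on σ², the Normal likelihood is conjugate: posterior is Inv-Gamma(α + n/2, β + Σ(xᵢ−μ)²/2).
Σ(xᵢ−μ)² = (-1.67)² + (5.09)² + (-2.77)² + (-7.04)² + (-3.56)² + (-11.56)² + (5.45)² + (-7.78)² + (-4.44)² + (4.45)² + (-2.05)² + (-4.65)² = 387.8107.
Posterior: Inv-Gamma(9.27 + 12/2, 9.54 + 387.8107/2) = Inv-Gamma(15.27, 203.44535).
Posterior α = 15.27.

15.27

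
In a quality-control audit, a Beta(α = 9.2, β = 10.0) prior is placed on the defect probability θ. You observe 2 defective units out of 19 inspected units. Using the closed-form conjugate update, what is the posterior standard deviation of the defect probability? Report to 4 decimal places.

0.0727

The Beta prior is conjugate to a Binomial/Bernoulli likelihood; the update adds successes to α and failures to β.
Posterior: Beta(α+k, β+n−k) = Beta(9.2+2, 10.0+17) = Beta(11.2, 27.0).
Var = αβ/((α+β)²(α+β+1)) = 11.2·27.0/(38.2²·39.2) = 0.00528651; SD = √0.00528651 = 0.0727.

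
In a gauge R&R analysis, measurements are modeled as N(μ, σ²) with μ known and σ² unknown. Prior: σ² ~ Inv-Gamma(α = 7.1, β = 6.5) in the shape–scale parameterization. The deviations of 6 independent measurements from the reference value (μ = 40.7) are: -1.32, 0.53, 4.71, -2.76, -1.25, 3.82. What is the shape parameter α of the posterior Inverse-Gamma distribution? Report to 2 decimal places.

10.10

With known mean μ and an Inverse-Gamma(α, β) prior on σ², the Normal likelihood is conjugate: posterior is Inv-Gamma(α + n/2, β + Σ(xᵢ−μ)²/2).
Σ(xᵢ−μ)² = (-1.32)² + (0.53)² + (4.71)² + (-2.76)² + (-1.25)² + (3.82)² = 47.9799.
Posterior: Inv-Gamma(7.1 + 6/2, 6.5 + 47.9799/2) = Inv-Gamma(10.10, 30.48995).
Posterior α = 10.10.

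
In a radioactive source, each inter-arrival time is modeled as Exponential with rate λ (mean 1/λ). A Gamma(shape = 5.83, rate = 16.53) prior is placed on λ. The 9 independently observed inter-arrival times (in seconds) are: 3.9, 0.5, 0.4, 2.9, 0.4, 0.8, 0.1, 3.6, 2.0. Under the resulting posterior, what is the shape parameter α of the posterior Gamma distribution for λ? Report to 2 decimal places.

With a Gamma(shape α, rate β) prior on the exponential rate λ, the posterior after n observations with total T = Σxᵢ is Gamma(α+n, β+T).
Sum of observations T = 14.6 seconds; n = 9.
Posterior: Gamma(5.83+9, 16.53+14.6) = Gamma(14.83, 31.13).
Posterior α = 14.83.

14.83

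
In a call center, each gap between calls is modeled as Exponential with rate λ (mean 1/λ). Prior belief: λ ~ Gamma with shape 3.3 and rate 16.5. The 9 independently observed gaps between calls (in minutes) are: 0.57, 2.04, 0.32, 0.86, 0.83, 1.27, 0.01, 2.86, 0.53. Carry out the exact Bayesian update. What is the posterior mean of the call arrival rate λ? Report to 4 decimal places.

With a Gamma(shape α, rate β) prior on the exponential rate λ, the posterior after n observations with total T = Σxᵢ is Gamma(α+n, β+T).
Sum of observations T = 9.29 minutes; n = 9.
Posterior: Gamma(3.3+9, 16.5+9.29) = Gamma(12.3, 25.79).
Posterior mean of λ = α/β = 12.3/25.79 = 0.4769.

0.4769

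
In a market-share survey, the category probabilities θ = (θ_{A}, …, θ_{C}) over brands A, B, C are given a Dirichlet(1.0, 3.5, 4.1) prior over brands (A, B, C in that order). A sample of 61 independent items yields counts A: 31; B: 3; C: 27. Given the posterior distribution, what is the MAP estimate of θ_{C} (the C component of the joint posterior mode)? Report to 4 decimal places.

The Dirichlet prior is conjugate to the Multinomial likelihood: each posterior αⱼ = prior αⱼ + observed count nⱼ.
Posterior concentration: (32.0, 6.5, 31.1), total = 69.6.
Joint mode component: (α_{C}−1)/(Σα−K) = 30.1/66.6 = 0.4520.

0.4520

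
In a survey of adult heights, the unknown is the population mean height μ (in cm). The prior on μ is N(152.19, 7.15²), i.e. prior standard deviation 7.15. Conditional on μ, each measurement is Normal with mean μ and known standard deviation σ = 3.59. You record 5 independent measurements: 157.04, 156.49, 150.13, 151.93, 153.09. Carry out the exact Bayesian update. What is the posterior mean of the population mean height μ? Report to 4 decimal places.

For Normal data with known variance σ², a Normal(μ₀, σ₀²) prior on μ is conjugate. Posterior precision = 1/σ₀² + n/σ²; posterior mean is the precision-weighted average of μ₀ and x̄.
Σxᵢ = 157.04 + 156.49 + 150.13 + 151.93 + 153.09 = 768.68, so n·x̄ = 768.68.
σ₀² = 7.15² = 51.1225, σ² = 3.59² = 12.8881; σ² + n·σ₀² = 12.8881 + 5·51.1225 = 268.5006.
Posterior mean = (μ₀/σ₀² + n·x̄/σ²)/(1/σ₀² + n/σ²) = (σ²·μ₀ + σ₀²·n·x̄)/(σ² + n·σ₀²) = (12.8881·152.19 + 51.1225·768.68)/268.5006 = 41258.283239/268.5006 = 153.6618.

153.6618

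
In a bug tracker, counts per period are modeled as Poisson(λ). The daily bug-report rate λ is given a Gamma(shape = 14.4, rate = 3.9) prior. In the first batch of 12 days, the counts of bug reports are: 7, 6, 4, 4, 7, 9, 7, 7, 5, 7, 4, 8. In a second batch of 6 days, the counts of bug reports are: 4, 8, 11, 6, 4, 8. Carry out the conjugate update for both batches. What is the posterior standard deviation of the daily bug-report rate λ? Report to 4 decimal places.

With a Gamma(shape α, rate β) prior, the Poisson likelihood is conjugate: the posterior is Gamma(α + ΣXᵢ, β + n).
Batch 1: sum of counts S = 75 over n = 12 days.
After batch 1: Gamma(α+S, β+n) = Gamma(14.4+75, 3.9+12) = Gamma(89.4, 15.9).
Batch 2: sum of counts S = 41 over n = 6 days.
After batch 2: Gamma(α+S, β+n) = Gamma(89.4+41, 15.9+6) = Gamma(130.4, 21.9).
SD = √α/β = √130.4/21.9 = 0.5214.

0.5214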